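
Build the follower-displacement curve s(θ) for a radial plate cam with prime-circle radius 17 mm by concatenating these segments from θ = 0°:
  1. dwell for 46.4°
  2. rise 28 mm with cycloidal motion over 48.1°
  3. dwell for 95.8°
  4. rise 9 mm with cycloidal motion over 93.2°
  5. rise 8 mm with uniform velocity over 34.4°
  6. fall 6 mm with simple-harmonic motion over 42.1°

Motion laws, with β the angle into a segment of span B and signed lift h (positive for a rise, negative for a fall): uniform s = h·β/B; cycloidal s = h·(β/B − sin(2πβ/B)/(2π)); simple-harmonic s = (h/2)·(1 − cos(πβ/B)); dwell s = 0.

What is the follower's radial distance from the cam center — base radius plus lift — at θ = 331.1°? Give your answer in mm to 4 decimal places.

seg 1 [0°–46.4°] dwell: s stays 0.0000
seg 2 [46.4°–94.5°] cycloidal, h=28: full span → s += 28 → s = 28.0000
seg 3 [94.5°–190.3°] dwell: s stays 28.0000
seg 4 [190.3°–283.5°] cycloidal, h=9: full span → s += 9 → s = 37.0000
seg 5 [283.5°–317.9°] uniform, h=8: full span → s += 8 → s = 45.0000
seg 6 [317.9°–360°] simple-harmonic, h=-6: θ=331.1° here. β=13.2, B=42.1. -6/2·(1 − cos(π·0.3135)) = -1.3414 → s = 43.6586
radial distance = base radius + s = 17 + 43.6586 = 60.6586

60.6586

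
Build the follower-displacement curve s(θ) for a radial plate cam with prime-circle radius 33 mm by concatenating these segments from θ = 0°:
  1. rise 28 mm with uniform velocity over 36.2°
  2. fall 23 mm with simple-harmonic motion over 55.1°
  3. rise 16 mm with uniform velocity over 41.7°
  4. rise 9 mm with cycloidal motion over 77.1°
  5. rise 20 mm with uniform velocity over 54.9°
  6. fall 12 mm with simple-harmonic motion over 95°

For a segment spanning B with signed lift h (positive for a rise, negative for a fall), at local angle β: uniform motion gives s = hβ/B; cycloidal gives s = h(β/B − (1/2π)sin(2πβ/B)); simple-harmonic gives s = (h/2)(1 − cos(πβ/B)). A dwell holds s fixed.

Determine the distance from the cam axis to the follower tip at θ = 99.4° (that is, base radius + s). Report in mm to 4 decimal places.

seg 1 [0°–36.2°] uniform, h=28: full span → s += 28 → s = 28.0000
seg 2 [36.2°–91.3°] simple-harmonic, h=-23: full span → s += -23 → s = 5.0000
seg 3 [91.3°–133°] uniform, h=16: θ=99.4° here. β=8.1, B=41.7. 16·8.1/41.7 = 3.1079 → s = 8.1079
radial distance = base radius + s = 33 + 8.1079 = 41.1079

41.1079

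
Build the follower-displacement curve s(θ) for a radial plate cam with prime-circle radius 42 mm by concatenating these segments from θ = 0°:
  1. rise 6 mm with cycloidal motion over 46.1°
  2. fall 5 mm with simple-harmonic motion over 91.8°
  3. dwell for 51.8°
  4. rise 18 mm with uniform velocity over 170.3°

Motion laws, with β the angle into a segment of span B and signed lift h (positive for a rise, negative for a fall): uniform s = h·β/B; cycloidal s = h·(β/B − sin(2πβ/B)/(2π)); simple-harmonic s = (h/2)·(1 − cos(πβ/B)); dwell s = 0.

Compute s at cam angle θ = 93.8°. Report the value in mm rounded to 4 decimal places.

seg 1 [0°–46.1°] cycloidal, h=6: full span → s += 6 → s = 6.0000
seg 2 [46.1°–137.9°] simple-harmonic, h=-5: θ=93.8° here. β=47.7, B=91.8. -5/2·(1 − cos(π·0.5196)) = -2.6539 → s = 3.3461

3.3461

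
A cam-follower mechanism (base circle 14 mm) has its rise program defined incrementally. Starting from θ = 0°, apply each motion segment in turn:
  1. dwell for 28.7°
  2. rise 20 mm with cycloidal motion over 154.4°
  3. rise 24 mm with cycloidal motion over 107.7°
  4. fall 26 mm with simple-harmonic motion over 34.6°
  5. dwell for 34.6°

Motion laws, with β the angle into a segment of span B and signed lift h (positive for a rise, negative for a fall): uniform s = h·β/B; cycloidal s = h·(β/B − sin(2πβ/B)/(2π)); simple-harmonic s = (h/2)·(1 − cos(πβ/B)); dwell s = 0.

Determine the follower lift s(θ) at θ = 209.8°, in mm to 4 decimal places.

seg 1 [0°–28.7°] dwell: s stays 0.0000
seg 2 [28.7°–183.1°] cycloidal, h=20: full span → s += 20 → s = 20.0000
seg 3 [183.1°–290.8°] cycloidal, h=24: θ=209.8° here. β=26.7, B=107.7. 24·(0.2479 − sin(2π·0.2479)/(2π)) = 2.1305 → s = 22.1305

22.1305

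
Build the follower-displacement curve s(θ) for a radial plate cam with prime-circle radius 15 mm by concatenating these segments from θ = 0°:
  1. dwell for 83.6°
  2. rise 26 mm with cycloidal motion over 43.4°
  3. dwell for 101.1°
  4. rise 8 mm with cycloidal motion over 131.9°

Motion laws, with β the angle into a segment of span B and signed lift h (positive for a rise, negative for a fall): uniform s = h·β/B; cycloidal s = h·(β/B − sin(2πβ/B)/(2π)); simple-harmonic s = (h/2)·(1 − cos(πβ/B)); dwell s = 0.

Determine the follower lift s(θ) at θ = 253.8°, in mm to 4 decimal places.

seg 1 [0°–83.6°] dwell: s stays 0.0000
seg 2 [83.6°–127°] cycloidal, h=26: full span → s += 26 → s = 26.0000
seg 3 [127°–228.1°] dwell: s stays 26.0000
seg 4 [228.1°–360°] cycloidal, h=8: θ=253.8° here. β=25.7, B=131.9. 8·(0.1948 − sin(2π·0.1948)/(2π)) = 0.3612 → s = 26.3612

26.3612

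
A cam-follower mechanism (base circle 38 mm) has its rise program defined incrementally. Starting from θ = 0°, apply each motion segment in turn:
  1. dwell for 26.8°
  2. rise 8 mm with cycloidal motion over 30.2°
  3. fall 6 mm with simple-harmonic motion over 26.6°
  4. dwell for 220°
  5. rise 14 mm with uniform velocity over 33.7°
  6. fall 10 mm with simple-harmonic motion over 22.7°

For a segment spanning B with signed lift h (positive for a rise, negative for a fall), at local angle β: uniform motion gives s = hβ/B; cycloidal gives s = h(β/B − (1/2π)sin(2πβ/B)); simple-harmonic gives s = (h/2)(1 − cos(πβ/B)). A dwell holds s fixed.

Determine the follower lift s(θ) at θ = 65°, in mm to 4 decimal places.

seg 1 [0°–26.8°] dwell: s stays 0.0000
seg 2 [26.8°–57°] cycloidal, h=8: full span → s += 8 → s = 8.0000
seg 3 [57°–83.6°] simple-harmonic, h=-6: θ=65° here. β=8, B=26.6. -6/2·(1 − cos(π·0.3008)) = -1.2424 → s = 6.7576

6.7576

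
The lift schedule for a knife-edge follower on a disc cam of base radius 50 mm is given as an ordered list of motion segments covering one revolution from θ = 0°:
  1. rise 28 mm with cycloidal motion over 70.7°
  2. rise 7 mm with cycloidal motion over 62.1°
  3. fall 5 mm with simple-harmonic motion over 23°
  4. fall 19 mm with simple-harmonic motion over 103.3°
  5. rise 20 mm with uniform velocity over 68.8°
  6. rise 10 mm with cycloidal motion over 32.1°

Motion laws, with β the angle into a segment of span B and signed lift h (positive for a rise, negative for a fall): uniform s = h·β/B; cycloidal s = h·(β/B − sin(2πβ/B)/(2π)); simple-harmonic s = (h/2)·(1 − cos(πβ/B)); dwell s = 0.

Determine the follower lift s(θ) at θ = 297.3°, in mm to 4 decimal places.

seg 1 [0°–70.7°] cycloidal, h=28: full span → s += 28 → s = 28.0000
seg 2 [70.7°–132.8°] cycloidal, h=7: full span → s += 7 → s = 35.0000
seg 3 [132.8°–155.8°] simple-harmonic, h=-5: full span → s += -5 → s = 30.0000
seg 4 [155.8°–259.1°] simple-harmonic, h=-19: full span → s += -19 → s = 11.0000
seg 5 [259.1°–327.9°] uniform, h=20: θ=297.3° here. β=38.2, B=68.8. 20·38.2/68.8 = 11.1047 → s = 22.1047

22.1047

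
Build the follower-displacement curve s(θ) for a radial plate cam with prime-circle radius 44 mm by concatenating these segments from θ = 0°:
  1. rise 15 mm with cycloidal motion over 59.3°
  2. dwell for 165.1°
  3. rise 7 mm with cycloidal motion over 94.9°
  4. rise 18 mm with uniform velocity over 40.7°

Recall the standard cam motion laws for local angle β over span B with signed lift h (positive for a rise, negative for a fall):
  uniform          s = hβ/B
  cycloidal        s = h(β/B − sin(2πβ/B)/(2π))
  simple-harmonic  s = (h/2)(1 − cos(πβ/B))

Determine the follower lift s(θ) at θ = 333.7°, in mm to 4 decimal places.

seg 1 [0°–59.3°] cycloidal, h=15: full span → s += 15 → s = 15.0000
seg 2 [59.3°–224.4°] dwell: s stays 15.0000
seg 3 [224.4°–319.3°] cycloidal, h=7: full span → s += 7 → s = 22.0000
seg 4 [319.3°–360°] uniform, h=18: θ=333.7° here. β=14.4, B=40.7. 18·14.4/40.7 = 6.3686 → s = 28.3686

28.3686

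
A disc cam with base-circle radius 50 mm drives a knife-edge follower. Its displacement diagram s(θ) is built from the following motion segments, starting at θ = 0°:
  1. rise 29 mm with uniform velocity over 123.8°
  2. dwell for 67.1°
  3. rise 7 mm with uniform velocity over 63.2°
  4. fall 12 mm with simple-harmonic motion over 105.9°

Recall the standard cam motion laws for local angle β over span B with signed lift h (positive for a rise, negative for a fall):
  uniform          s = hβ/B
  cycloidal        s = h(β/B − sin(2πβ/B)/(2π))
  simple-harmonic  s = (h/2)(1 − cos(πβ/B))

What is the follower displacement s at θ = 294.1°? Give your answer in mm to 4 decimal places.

seg 1 [0°–123.8°] uniform, h=29: full span → s += 29 → s = 29.0000
seg 2 [123.8°–190.9°] dwell: s stays 29.0000
seg 3 [190.9°–254.1°] uniform, h=7: full span → s += 7 → s = 36.0000
seg 4 [254.1°–360°] simple-harmonic, h=-12: θ=294.1° here. β=40, B=105.9. -12/2·(1 − cos(π·0.3777)) = -3.7513 → s = 32.2487

32.2487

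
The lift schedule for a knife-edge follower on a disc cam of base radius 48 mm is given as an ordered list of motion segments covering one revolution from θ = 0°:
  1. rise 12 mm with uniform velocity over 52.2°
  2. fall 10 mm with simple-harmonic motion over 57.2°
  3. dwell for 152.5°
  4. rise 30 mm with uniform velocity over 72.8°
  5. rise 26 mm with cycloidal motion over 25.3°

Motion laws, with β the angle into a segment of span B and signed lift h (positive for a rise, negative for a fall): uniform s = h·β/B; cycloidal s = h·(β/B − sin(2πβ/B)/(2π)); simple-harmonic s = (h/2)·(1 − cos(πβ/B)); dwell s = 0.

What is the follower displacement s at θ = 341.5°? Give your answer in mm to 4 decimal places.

seg 1 [0°–52.2°] uniform, h=12: full span → s += 12 → s = 12.0000
seg 2 [52.2°–109.4°] simple-harmonic, h=-10: full span → s += -10 → s = 2.0000
seg 3 [109.4°–261.9°] dwell: s stays 2.0000
seg 4 [261.9°–334.7°] uniform, h=30: full span → s += 30 → s = 32.0000
seg 5 [334.7°–360°] cycloidal, h=26: θ=341.5° here. β=6.8, B=25.3. 26·(0.2688 − sin(2π·0.2688)/(2π)) = 2.8789 → s = 34.8789

34.8789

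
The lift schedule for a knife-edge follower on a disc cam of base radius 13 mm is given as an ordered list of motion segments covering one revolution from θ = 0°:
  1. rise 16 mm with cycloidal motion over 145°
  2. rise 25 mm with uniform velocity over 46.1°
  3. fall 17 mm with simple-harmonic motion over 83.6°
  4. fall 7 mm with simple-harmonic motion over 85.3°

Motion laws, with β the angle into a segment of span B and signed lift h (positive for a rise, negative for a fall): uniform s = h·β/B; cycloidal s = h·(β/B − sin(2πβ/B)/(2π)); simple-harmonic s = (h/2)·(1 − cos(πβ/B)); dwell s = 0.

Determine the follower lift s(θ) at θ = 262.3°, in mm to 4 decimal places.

seg 1 [0°–145°] cycloidal, h=16: full span → s += 16 → s = 16.0000
seg 2 [145°–191.1°] uniform, h=25: full span → s += 25 → s = 41.0000
seg 3 [191.1°–274.7°] simple-harmonic, h=-17: θ=262.3° here. β=71.2, B=83.6. -17/2·(1 − cos(π·0.8517)) = -16.0938 → s = 24.9062

24.9062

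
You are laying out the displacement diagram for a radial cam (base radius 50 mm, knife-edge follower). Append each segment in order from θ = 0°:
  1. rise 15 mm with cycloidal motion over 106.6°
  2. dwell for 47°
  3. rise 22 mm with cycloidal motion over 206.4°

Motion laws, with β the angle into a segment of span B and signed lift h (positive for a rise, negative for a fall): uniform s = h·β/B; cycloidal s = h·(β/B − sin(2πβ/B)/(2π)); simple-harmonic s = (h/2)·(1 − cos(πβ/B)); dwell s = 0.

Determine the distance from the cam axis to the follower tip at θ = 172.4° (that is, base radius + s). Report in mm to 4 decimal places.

seg 1 [0°–106.6°] cycloidal, h=15: full span → s += 15 → s = 15.0000
seg 2 [106.6°–153.6°] dwell: s stays 15.0000
seg 3 [153.6°–360°] cycloidal, h=22: θ=172.4° here. β=18.8, B=206.4. 22·(0.0911 − sin(2π·0.0911)/(2π)) = 0.1076 → s = 15.1076
radial distance = base radius + s = 50 + 15.1076 = 65.1076

65.1076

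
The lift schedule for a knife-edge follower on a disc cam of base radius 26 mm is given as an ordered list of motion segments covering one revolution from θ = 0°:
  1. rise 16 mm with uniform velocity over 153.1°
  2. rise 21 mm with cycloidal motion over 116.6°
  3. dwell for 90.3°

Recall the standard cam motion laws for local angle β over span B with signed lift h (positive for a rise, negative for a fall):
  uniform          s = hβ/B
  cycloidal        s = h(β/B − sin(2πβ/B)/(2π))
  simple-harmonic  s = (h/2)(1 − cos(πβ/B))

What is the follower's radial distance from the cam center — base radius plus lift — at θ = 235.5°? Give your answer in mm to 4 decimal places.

seg 1 [0°–153.1°] uniform, h=16: full span → s += 16 → s = 16.0000
seg 2 [153.1°–269.7°] cycloidal, h=21: θ=235.5° here. β=82.4, B=116.6. 21·(0.7067 − sin(2π·0.7067)/(2π)) = 18.0597 → s = 34.0597
radial distance = base radius + s = 26 + 34.0597 = 60.0597

60.0597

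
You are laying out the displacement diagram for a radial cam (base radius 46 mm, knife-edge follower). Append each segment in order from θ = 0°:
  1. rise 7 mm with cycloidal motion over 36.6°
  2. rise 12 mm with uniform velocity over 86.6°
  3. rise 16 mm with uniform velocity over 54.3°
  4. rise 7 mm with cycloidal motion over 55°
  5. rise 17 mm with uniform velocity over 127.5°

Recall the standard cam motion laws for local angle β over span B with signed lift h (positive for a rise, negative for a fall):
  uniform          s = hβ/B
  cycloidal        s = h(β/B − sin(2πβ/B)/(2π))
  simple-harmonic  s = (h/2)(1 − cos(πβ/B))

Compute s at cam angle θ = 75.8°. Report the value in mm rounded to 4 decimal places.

seg 1 [0°–36.6°] cycloidal, h=7: full span → s += 7 → s = 7.0000
seg 2 [36.6°–123.2°] uniform, h=12: θ=75.8° here. β=39.2, B=86.6. 12·39.2/86.6 = 5.4319 → s = 12.4319

12.4319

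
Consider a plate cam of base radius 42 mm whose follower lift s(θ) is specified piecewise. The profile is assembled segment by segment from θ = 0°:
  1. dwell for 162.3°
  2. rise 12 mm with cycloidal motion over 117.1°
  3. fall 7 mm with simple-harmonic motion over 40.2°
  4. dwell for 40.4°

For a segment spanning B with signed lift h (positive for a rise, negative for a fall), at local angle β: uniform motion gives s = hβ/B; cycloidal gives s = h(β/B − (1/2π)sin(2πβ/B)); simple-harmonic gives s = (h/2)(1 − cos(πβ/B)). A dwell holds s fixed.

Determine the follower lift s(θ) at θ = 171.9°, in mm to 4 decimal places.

seg 1 [0°–162.3°] dwell: s stays 0.0000
seg 2 [162.3°–279.4°] cycloidal, h=12: θ=171.9° here. β=9.6, B=117.1. 12·(0.0820 − sin(2π·0.0820)/(2π)) = 0.0429 → s = 0.0429

0.0429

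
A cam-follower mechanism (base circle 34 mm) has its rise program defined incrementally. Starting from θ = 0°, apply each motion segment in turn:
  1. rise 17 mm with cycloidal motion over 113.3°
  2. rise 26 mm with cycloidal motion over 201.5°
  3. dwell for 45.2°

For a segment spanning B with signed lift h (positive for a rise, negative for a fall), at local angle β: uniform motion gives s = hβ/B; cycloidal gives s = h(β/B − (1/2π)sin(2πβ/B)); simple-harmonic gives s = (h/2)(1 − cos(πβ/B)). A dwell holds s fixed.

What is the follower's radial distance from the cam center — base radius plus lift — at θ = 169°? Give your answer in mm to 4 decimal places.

seg 1 [0°–113.3°] cycloidal, h=17: full span → s += 17 → s = 17.0000
seg 2 [113.3°–314.8°] cycloidal, h=26: θ=169° here. β=55.7, B=201.5. 26·(0.2764 − sin(2π·0.2764)/(2π)) = 3.1060 → s = 20.1060
radial distance = base radius + s = 34 + 20.1060 = 54.1060

54.1060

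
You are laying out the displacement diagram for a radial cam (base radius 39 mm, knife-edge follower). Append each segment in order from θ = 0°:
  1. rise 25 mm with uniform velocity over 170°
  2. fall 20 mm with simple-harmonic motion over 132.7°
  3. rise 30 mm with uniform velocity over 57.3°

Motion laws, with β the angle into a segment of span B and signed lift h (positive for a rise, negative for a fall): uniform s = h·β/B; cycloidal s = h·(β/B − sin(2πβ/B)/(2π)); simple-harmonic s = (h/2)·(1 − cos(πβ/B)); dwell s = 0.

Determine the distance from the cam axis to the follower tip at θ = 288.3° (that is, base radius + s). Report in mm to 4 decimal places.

seg 1 [0°–170°] uniform, h=25: full span → s += 25 → s = 25.0000
seg 2 [170°–302.7°] simple-harmonic, h=-20: θ=288.3° here. β=118.3, B=132.7. -20/2·(1 − cos(π·0.8915)) = -19.4245 → s = 5.5755
radial distance = base radius + s = 39 + 5.5755 = 44.5755

44.5755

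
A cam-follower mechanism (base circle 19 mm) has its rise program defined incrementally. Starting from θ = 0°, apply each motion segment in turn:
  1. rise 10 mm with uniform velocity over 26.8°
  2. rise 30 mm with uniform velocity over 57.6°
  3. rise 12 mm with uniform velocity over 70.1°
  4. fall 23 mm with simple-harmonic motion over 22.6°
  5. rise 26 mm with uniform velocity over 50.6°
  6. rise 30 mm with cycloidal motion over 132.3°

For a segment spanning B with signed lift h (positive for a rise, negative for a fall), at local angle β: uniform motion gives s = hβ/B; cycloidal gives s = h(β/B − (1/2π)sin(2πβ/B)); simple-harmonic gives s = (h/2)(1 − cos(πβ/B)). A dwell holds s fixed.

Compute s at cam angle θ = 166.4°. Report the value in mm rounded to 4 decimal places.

seg 1 [0°–26.8°] uniform, h=10: full span → s += 10 → s = 10.0000
seg 2 [26.8°–84.4°] uniform, h=30: full span → s += 30 → s = 40.0000
seg 3 [84.4°–154.5°] uniform, h=12: full span → s += 12 → s = 52.0000
seg 4 [154.5°–177.1°] simple-harmonic, h=-23: θ=166.4° here. β=11.9, B=22.6. -23/2·(1 − cos(π·0.5265)) = -12.4580 → s = 39.5420

39.5420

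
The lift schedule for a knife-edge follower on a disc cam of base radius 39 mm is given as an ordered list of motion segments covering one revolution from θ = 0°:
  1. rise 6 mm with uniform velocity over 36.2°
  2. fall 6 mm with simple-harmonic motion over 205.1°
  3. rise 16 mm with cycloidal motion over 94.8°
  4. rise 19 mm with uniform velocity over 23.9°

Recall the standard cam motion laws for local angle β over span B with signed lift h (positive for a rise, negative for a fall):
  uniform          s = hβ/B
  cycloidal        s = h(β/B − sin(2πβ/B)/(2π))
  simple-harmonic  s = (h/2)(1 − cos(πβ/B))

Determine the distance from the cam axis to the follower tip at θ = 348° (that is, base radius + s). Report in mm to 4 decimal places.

seg 1 [0°–36.2°] uniform, h=6: full span → s += 6 → s = 6.0000
seg 2 [36.2°–241.3°] simple-harmonic, h=-6: full span → s += -6 → s = 0.0000
seg 3 [241.3°–336.1°] cycloidal, h=16: full span → s += 16 → s = 16.0000
seg 4 [336.1°–360°] uniform, h=19: θ=348° here. β=11.9, B=23.9. 19·11.9/23.9 = 9.4603 → s = 25.4603
radial distance = base radius + s = 39 + 25.4603 = 64.4603

64.4603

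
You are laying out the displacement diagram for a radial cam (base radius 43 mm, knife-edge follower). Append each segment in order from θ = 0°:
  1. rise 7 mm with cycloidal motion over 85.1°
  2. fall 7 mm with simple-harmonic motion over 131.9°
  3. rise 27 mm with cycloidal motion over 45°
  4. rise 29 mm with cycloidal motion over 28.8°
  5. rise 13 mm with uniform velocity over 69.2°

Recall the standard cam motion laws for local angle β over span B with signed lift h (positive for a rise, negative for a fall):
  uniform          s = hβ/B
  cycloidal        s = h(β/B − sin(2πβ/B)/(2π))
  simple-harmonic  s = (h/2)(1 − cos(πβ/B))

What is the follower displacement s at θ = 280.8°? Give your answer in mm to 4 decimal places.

seg 1 [0°–85.1°] cycloidal, h=7: full span → s += 7 → s = 7.0000
seg 2 [85.1°–217°] simple-harmonic, h=-7: full span → s += -7 → s = 0.0000
seg 3 [217°–262°] cycloidal, h=27: full span → s += 27 → s = 27.0000
seg 4 [262°–290.8°] cycloidal, h=29: θ=280.8° here. β=18.8, B=28.8. 29·(0.6528 − sin(2π·0.6528)/(2π)) = 22.7113 → s = 49.7113

49.7113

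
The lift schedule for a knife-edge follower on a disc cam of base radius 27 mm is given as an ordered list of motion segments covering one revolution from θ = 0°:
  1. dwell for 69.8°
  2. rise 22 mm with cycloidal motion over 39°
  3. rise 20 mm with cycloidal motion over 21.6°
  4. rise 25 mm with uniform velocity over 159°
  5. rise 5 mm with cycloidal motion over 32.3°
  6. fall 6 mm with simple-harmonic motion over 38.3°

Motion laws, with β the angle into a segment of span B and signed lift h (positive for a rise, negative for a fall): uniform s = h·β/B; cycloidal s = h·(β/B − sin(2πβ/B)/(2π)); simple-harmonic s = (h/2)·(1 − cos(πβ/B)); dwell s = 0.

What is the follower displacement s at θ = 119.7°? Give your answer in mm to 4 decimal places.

seg 1 [0°–69.8°] dwell: s stays 0.0000
seg 2 [69.8°–108.8°] cycloidal, h=22: full span → s += 22 → s = 22.0000
seg 3 [108.8°–130.4°] cycloidal, h=20: θ=119.7° here. β=10.9, B=21.6. 20·(0.5046 − sin(2π·0.5046)/(2π)) = 10.1852 → s = 32.1852

32.1852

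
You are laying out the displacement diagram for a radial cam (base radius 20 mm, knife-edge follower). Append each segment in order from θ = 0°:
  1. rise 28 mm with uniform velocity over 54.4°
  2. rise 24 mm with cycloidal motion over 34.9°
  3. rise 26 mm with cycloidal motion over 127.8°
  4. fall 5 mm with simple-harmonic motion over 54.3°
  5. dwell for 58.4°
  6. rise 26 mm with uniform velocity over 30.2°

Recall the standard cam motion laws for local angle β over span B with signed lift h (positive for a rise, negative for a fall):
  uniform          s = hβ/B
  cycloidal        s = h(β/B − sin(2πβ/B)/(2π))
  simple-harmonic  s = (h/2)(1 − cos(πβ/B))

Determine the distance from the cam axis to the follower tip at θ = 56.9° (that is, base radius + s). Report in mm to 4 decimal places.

seg 1 [0°–54.4°] uniform, h=28: full span → s += 28 → s = 28.0000
seg 2 [54.4°–89.3°] cycloidal, h=24: θ=56.9° here. β=2.5, B=34.9. 24·(0.0716 − sin(2π·0.0716)/(2π)) = 0.0575 → s = 28.0575
radial distance = base radius + s = 20 + 28.0575 = 48.0575

48.0575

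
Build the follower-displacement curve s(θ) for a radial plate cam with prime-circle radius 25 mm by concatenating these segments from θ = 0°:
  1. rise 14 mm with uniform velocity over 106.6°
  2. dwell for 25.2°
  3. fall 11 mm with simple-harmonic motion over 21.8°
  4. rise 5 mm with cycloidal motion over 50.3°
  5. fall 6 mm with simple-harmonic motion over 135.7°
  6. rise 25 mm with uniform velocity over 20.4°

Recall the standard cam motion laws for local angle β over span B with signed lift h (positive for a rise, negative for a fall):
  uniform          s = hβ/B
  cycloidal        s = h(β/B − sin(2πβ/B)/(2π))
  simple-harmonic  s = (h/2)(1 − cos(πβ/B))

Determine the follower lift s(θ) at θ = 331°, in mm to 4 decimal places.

seg 1 [0°–106.6°] uniform, h=14: full span → s += 14 → s = 14.0000
seg 2 [106.6°–131.8°] dwell: s stays 14.0000
seg 3 [131.8°–153.6°] simple-harmonic, h=-11: full span → s += -11 → s = 3.0000
seg 4 [153.6°–203.9°] cycloidal, h=5: full span → s += 5 → s = 8.0000
seg 5 [203.9°–339.6°] simple-harmonic, h=-6: θ=331° here. β=127.1, B=135.7. -6/2·(1 − cos(π·0.9366)) = -5.9407 → s = 2.0593

2.0593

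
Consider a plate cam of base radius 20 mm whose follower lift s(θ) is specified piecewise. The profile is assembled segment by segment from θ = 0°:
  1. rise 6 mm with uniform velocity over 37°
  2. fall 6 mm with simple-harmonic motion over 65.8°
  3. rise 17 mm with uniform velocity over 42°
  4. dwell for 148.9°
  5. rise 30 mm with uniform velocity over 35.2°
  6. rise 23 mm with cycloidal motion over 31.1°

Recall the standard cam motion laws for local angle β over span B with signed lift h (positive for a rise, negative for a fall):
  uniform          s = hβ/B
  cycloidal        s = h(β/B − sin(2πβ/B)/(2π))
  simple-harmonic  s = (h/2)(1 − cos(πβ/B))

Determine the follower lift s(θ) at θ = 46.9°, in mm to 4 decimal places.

seg 1 [0°–37°] uniform, h=6: full span → s += 6 → s = 6.0000
seg 2 [37°–102.8°] simple-harmonic, h=-6: θ=46.9° here. β=9.9, B=65.8. -6/2·(1 − cos(π·0.1505)) = -0.3289 → s = 5.6711

5.6711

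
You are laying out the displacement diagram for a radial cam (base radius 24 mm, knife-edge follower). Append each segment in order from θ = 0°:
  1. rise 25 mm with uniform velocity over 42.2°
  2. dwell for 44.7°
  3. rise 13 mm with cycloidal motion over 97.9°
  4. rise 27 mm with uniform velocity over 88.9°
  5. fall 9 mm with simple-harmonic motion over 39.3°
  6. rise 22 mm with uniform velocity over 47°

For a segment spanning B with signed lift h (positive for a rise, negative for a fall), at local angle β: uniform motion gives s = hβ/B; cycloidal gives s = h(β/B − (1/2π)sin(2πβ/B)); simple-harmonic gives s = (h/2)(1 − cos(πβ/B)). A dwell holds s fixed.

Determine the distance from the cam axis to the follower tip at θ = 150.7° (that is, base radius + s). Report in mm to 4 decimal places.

seg 1 [0°–42.2°] uniform, h=25: full span → s += 25 → s = 25.0000
seg 2 [42.2°–86.9°] dwell: s stays 25.0000
seg 3 [86.9°–184.8°] cycloidal, h=13: θ=150.7° here. β=63.8, B=97.9. 13·(0.6517 − sin(2π·0.6517)/(2π)) = 10.1586 → s = 35.1586
radial distance = base radius + s = 24 + 35.1586 = 59.1586

59.1586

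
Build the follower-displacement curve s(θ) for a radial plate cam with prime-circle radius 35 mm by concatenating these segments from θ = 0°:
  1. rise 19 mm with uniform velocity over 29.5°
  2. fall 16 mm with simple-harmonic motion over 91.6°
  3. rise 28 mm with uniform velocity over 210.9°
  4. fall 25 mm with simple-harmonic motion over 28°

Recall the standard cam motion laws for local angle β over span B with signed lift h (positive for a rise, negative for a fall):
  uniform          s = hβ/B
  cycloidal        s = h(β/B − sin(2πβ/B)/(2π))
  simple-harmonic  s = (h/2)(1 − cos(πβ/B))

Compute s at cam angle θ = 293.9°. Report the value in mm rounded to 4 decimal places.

seg 1 [0°–29.5°] uniform, h=19: full span → s += 19 → s = 19.0000
seg 2 [29.5°–121.1°] simple-harmonic, h=-16: full span → s += -16 → s = 3.0000
seg 3 [121.1°–332°] uniform, h=28: θ=293.9° here. β=172.8, B=210.9. 28·172.8/210.9 = 22.9417 → s = 25.9417

25.9417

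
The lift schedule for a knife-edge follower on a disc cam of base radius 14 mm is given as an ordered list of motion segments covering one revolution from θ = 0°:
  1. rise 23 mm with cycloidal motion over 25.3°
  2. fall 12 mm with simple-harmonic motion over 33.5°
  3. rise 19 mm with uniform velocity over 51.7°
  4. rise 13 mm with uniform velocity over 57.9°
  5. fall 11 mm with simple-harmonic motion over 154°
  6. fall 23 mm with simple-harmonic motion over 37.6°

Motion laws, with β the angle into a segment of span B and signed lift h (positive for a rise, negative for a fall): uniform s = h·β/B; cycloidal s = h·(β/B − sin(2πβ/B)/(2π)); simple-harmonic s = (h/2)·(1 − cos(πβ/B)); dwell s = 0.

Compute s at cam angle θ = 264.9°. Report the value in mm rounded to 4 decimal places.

seg 1 [0°–25.3°] cycloidal, h=23: full span → s += 23 → s = 23.0000
seg 2 [25.3°–58.8°] simple-harmonic, h=-12: full span → s += -12 → s = 11.0000
seg 3 [58.8°–110.5°] uniform, h=19: full span → s += 19 → s = 30.0000
seg 4 [110.5°–168.4°] uniform, h=13: full span → s += 13 → s = 43.0000
seg 5 [168.4°–322.4°] simple-harmonic, h=-11: θ=264.9° here. β=96.5, B=154. -11/2·(1 − cos(π·0.6266)) = -7.6306 → s = 35.3694

35.3694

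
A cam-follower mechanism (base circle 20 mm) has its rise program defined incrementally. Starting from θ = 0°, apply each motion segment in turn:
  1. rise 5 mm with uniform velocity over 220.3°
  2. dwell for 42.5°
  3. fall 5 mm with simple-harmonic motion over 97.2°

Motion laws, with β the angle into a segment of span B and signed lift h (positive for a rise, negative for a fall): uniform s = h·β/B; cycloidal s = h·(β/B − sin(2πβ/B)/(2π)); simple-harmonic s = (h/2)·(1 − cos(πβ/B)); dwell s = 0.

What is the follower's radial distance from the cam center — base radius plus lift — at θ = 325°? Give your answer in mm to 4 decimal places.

seg 1 [0°–220.3°] uniform, h=5: full span → s += 5 → s = 5.0000
seg 2 [220.3°–262.8°] dwell: s stays 5.0000
seg 3 [262.8°–360°] simple-harmonic, h=-5: θ=325° here. β=62.2, B=97.2. -5/2·(1 − cos(π·0.6399)) = -3.5639 → s = 1.4361
radial distance = base radius + s = 20 + 1.4361 = 21.4361

21.4361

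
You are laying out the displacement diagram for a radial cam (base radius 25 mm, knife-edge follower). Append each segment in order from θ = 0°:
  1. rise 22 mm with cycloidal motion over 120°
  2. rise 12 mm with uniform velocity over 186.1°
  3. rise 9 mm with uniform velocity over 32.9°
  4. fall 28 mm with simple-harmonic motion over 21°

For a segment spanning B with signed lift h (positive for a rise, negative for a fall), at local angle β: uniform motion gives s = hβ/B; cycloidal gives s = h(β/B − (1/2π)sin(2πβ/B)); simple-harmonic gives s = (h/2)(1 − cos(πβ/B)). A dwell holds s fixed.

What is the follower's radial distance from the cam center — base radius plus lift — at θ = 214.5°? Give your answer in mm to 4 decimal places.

seg 1 [0°–120°] cycloidal, h=22: full span → s += 22 → s = 22.0000
seg 2 [120°–306.1°] uniform, h=12: θ=214.5° here. β=94.5, B=186.1. 12·94.5/186.1 = 6.0935 → s = 28.0935
radial distance = base radius + s = 25 + 28.0935 = 53.0935

53.0935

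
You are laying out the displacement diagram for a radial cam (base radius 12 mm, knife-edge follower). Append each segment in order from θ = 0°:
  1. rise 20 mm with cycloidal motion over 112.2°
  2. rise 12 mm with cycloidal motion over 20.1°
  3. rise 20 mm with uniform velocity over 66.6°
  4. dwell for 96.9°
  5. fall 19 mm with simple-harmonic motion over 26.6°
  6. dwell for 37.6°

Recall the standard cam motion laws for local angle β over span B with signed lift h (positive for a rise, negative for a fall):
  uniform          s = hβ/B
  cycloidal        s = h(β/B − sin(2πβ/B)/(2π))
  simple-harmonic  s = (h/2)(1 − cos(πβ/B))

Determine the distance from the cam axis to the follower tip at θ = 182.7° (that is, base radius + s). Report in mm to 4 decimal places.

seg 1 [0°–112.2°] cycloidal, h=20: full span → s += 20 → s = 20.0000
seg 2 [112.2°–132.3°] cycloidal, h=12: full span → s += 12 → s = 32.0000
seg 3 [132.3°–198.9°] uniform, h=20: θ=182.7° here. β=50.4, B=66.6. 20·50.4/66.6 = 15.1351 → s = 47.1351
radial distance = base radius + s = 12 + 47.1351 = 59.1351

59.1351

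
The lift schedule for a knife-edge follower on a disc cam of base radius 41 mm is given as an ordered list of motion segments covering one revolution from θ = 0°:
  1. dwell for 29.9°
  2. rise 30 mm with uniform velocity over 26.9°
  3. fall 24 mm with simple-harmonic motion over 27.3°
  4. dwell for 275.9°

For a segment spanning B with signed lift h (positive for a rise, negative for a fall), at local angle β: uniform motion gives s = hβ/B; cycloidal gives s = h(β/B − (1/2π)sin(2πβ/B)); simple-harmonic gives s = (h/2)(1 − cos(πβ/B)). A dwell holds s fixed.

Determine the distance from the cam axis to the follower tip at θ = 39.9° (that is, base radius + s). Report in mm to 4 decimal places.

seg 1 [0°–29.9°] dwell: s stays 0.0000
seg 2 [29.9°–56.8°] uniform, h=30: θ=39.9° here. β=10, B=26.9. 30·10/26.9 = 11.1524 → s = 11.1524
radial distance = base radius + s = 41 + 11.1524 = 52.1524

52.1524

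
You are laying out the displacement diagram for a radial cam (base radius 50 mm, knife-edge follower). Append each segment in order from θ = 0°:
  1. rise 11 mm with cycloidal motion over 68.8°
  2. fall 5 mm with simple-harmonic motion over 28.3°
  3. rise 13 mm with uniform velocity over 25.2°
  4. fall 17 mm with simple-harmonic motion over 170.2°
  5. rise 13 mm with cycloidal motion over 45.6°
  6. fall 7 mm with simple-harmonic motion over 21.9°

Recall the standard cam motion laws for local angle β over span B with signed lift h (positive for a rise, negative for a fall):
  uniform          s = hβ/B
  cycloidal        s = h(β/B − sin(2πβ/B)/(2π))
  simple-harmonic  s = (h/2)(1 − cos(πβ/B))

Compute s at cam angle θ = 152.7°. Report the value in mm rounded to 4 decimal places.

seg 1 [0°–68.8°] cycloidal, h=11: full span → s += 11 → s = 11.0000
seg 2 [68.8°–97.1°] simple-harmonic, h=-5: full span → s += -5 → s = 6.0000
seg 3 [97.1°–122.3°] uniform, h=13: full span → s += 13 → s = 19.0000
seg 4 [122.3°–292.5°] simple-harmonic, h=-17: θ=152.7° here. β=30.4, B=170.2. -17/2·(1 − cos(π·0.1786)) = -1.3034 → s = 17.6966

17.6966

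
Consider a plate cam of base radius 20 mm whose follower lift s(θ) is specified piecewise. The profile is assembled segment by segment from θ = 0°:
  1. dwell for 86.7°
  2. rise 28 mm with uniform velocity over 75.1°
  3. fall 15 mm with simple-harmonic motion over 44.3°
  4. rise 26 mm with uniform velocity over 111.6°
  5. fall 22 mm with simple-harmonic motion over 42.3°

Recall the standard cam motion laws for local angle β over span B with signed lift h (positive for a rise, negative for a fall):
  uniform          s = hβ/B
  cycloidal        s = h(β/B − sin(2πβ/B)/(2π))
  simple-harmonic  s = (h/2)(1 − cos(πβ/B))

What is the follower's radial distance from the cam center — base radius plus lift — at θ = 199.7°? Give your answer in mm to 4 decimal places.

seg 1 [0°–86.7°] dwell: s stays 0.0000
seg 2 [86.7°–161.8°] uniform, h=28: full span → s += 28 → s = 28.0000
seg 3 [161.8°–206.1°] simple-harmonic, h=-15: θ=199.7° here. β=37.9, B=44.3. -15/2·(1 − cos(π·0.8555)) = -14.2407 → s = 13.7593
radial distance = base radius + s = 20 + 13.7593 = 33.7593

33.7593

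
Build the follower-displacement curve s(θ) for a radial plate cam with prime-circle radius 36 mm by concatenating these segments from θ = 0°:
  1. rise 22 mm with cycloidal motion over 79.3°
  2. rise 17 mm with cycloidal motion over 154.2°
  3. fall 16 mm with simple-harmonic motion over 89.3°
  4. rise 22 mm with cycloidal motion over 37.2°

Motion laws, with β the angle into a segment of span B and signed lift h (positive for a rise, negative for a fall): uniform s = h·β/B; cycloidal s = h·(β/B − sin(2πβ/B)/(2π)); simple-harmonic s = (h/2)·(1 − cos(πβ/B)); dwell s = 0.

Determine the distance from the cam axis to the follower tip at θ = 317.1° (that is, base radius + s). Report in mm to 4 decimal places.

seg 1 [0°–79.3°] cycloidal, h=22: full span → s += 22 → s = 22.0000
seg 2 [79.3°–233.5°] cycloidal, h=17: full span → s += 17 → s = 39.0000
seg 3 [233.5°–322.8°] simple-harmonic, h=-16: θ=317.1° here. β=83.6, B=89.3. -16/2·(1 − cos(π·0.9362)) = -15.8397 → s = 23.1603
radial distance = base radius + s = 36 + 23.1603 = 59.1603

59.1603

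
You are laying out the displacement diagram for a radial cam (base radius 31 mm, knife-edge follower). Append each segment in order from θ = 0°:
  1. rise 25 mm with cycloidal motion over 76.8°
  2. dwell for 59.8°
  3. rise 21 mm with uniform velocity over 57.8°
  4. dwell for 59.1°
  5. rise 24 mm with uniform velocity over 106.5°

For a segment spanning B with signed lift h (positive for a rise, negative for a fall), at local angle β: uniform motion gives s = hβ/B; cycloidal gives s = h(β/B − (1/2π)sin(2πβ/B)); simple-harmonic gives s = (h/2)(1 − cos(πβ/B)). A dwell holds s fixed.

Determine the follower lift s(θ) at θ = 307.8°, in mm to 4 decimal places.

seg 1 [0°–76.8°] cycloidal, h=25: full span → s += 25 → s = 25.0000
seg 2 [76.8°–136.6°] dwell: s stays 25.0000
seg 3 [136.6°–194.4°] uniform, h=21: full span → s += 21 → s = 46.0000
seg 4 [194.4°–253.5°] dwell: s stays 46.0000
seg 5 [253.5°–360°] uniform, h=24: θ=307.8° here. β=54.3, B=106.5. 24·54.3/106.5 = 12.2366 → s = 58.2366

58.2366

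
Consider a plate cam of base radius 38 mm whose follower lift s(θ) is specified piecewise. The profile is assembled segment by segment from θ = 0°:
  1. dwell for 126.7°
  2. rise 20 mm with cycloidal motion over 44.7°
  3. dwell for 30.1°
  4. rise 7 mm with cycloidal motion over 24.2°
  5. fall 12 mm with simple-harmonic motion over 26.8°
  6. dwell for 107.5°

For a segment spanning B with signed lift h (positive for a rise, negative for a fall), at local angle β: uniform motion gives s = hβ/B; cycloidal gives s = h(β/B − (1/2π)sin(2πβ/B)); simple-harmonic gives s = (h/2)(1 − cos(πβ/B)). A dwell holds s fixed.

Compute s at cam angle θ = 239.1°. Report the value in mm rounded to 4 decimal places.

seg 1 [0°–126.7°] dwell: s stays 0.0000
seg 2 [126.7°–171.4°] cycloidal, h=20: full span → s += 20 → s = 20.0000
seg 3 [171.4°–201.5°] dwell: s stays 20.0000
seg 4 [201.5°–225.7°] cycloidal, h=7: full span → s += 7 → s = 27.0000
seg 5 [225.7°–252.5°] simple-harmonic, h=-12: θ=239.1° here. β=13.4, B=26.8. -12/2·(1 − cos(π·0.5000)) = -6.0000 → s = 21.0000

21.0000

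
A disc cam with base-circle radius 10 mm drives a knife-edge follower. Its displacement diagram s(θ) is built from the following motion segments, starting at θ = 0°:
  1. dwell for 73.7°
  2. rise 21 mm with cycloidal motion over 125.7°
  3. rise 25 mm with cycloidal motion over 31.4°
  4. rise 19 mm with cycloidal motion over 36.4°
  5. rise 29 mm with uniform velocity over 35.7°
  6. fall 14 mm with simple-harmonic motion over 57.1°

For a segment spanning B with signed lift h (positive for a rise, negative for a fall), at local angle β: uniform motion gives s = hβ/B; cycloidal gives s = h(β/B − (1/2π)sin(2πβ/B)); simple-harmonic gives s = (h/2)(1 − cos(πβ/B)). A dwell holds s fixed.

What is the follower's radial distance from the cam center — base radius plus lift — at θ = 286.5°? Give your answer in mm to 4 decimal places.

seg 1 [0°–73.7°] dwell: s stays 0.0000
seg 2 [73.7°–199.4°] cycloidal, h=21: full span → s += 21 → s = 21.0000
seg 3 [199.4°–230.8°] cycloidal, h=25: full span → s += 25 → s = 46.0000
seg 4 [230.8°–267.2°] cycloidal, h=19: full span → s += 19 → s = 65.0000
seg 5 [267.2°–302.9°] uniform, h=29: θ=286.5° here. β=19.3, B=35.7. 29·19.3/35.7 = 15.6779 → s = 80.6779
radial distance = base radius + s = 10 + 80.6779 = 90.6779

90.6779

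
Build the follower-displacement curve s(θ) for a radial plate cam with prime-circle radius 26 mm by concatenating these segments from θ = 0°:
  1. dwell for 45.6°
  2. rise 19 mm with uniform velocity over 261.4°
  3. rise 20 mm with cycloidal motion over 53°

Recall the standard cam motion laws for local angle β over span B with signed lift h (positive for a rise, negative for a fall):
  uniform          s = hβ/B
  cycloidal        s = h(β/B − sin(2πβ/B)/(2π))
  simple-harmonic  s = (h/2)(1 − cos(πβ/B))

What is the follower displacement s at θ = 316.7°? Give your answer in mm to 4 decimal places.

seg 1 [0°–45.6°] dwell: s stays 0.0000
seg 2 [45.6°–307°] uniform, h=19: full span → s += 19 → s = 19.0000
seg 3 [307°–360°] cycloidal, h=20: θ=316.7° here. β=9.7, B=53. 20·(0.1830 − sin(2π·0.1830)/(2π)) = 0.7550 → s = 19.7550

19.7550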